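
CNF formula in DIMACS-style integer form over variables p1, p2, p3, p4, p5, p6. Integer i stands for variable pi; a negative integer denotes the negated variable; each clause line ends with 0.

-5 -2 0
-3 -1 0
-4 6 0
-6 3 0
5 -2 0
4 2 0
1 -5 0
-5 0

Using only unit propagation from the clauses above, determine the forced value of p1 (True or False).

(NOT p5) is a unit clause: p5 = False.
(p5 OR NOT p2): since p5 = False, the clause reduces to (NOT p2). p2 = False.
From (p4 OR p2) and p2 = False: p4 = True.
From (NOT p4 OR p6) and p4 = True: p6 = True.
In (p3 OR NOT p6), NOT p6 is now false; p3 must hold, so p3 = True.
In (NOT p1 OR NOT p3), NOT p3 is now false; NOT p1 must hold, so p1 = False.

False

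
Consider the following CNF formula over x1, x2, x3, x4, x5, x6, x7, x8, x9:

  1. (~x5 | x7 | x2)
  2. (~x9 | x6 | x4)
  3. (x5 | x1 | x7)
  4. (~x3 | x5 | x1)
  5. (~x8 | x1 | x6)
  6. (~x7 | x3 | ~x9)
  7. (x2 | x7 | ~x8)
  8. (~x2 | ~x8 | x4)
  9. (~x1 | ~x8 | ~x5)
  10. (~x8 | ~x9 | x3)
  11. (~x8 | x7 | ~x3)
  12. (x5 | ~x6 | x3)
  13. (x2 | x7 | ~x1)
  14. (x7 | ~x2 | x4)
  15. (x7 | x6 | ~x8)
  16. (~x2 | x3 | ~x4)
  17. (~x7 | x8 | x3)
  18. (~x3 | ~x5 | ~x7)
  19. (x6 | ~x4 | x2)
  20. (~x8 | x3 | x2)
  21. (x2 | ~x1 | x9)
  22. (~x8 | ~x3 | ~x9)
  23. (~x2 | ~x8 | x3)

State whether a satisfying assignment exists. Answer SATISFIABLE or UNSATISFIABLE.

Set x1 = True and propagate.
Branch on x2: take x2 = True.
Branch on x3: take x3 = True.
The remaining clauses are satisfied by x4 = True, x5 = False, x6 = False, x7 = True, x8 = True, x9 = False.
So x1 = T, x2 = T, x3 = T, x4 = T, x5 = F, x6 = F, x7 = T, x8 = T, x9 = F is a satisfying assignment.

SATISFIABLE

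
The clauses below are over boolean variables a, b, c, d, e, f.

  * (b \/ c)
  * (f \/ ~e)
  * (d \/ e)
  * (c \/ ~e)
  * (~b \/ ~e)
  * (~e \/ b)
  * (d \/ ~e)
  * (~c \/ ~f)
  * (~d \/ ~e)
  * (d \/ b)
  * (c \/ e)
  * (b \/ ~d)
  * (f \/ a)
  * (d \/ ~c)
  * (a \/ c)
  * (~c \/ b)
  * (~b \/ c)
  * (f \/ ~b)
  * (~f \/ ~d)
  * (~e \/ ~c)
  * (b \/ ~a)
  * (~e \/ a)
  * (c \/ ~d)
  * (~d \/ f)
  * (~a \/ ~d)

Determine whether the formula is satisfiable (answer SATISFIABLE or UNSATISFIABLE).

c = True:
  propagation gives f=False, e=False, d=True; an empty clause results — contradiction.
c = False:
  propagation gives b=True; an empty clause results — contradiction.
Every branch closes, so no satisfying assignment exists.

UNSATISFIABLE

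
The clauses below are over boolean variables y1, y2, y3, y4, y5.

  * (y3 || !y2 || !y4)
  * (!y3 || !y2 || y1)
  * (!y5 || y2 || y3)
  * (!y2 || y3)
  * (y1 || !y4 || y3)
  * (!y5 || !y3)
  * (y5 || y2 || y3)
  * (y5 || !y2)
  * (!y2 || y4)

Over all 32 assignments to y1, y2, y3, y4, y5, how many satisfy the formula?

4

Satisfying assignments:
  y1=F y2=F y3=T y4=F y5=F
  y1=F y2=F y3=T y4=T y5=F
  y1=T y2=F y3=T y4=F y5=F
  y1=T y2=F y3=T y4=T y5=F
That's 4 in total.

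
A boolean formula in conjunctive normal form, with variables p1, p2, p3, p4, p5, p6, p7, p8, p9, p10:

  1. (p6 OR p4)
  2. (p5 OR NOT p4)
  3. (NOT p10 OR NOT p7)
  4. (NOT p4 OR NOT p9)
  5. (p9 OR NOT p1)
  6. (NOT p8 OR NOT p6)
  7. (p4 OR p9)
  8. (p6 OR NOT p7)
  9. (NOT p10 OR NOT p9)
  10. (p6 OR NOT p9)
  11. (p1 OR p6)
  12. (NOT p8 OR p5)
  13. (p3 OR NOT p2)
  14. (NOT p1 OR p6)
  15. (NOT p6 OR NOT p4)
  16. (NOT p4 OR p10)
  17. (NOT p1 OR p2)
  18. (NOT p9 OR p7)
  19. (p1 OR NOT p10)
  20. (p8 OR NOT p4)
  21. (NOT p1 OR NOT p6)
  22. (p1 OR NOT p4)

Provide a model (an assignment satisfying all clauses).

p1=False, p2=True, p3=True, p4=False, p5=True, p6=True, p7=True, p8=False, p9=True, p10=False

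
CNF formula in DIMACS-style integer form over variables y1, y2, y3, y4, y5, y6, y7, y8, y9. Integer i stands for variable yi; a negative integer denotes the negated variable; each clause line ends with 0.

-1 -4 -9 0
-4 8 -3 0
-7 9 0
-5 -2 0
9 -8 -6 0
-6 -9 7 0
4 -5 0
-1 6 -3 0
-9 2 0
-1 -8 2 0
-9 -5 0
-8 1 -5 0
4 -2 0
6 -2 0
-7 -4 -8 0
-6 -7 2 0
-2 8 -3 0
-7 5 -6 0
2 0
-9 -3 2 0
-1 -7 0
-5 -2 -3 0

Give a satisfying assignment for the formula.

Unit propagation: (y2) forces y2 = True.
(NOT y5) is a unit clause, so y5 = False.
(y4) is a unit clause, so y4 = True.
Unit propagation: (y6) forces y6 = True.
The clause (NOT y7) is unit: y7 must be False.
Unit propagation: (NOT y9) forces y9 = False.
The clause (NOT y8) is unit: y8 must be False.
(NOT y3) is a unit clause, so y3 = False.
y1 is now unconstrained; take y1 = False.
Every clause has at least one true literal under this assignment.

y1=False  y2=True  y3=False  y4=True  y5=False  y6=True  y7=False  y8=False  y9=False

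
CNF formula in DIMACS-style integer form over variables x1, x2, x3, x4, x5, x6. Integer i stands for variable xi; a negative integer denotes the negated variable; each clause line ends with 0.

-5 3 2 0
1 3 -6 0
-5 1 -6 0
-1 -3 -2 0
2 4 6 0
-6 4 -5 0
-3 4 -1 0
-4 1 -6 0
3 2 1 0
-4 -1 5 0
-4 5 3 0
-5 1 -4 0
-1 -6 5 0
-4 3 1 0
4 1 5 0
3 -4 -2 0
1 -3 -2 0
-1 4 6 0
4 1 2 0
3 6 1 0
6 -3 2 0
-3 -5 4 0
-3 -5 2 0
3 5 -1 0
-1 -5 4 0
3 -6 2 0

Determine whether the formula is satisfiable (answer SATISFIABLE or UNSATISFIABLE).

UNSATISFIABLE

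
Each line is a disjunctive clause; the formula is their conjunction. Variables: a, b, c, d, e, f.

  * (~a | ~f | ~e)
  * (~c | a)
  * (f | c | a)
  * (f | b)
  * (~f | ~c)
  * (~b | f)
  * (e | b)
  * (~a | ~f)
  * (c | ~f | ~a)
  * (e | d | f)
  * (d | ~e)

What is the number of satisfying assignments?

Satisfying assignments:
  a=0 b=0 c=0 d=1 e=1 f=1
  a=0 b=1 c=0 d=0 e=0 f=1
  a=0 b=1 c=0 d=1 e=0 f=1
  a=0 b=1 c=0 d=1 e=1 f=1
Count: 4.

4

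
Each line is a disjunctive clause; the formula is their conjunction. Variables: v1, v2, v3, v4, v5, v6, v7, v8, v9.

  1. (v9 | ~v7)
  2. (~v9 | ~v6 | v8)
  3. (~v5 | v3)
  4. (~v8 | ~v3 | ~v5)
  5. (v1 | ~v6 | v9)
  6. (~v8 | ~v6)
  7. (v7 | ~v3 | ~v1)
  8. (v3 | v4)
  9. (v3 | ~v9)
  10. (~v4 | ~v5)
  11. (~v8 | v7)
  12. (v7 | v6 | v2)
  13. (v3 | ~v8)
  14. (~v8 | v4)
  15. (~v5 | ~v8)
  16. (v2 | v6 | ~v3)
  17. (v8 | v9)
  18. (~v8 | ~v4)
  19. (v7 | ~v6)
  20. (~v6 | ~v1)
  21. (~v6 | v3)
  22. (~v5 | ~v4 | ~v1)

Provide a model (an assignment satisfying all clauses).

v1 = T, v2 = T, v3 = T, v4 = T, v5 = F, v6 = F, v7 = T, v8 = F, v9 = T

v2 occurs only positively in the remaining clauses — set v2 = True.
Pure literal: v5 appears only negated; assign v5 = False.
Branch on v1: take v1 = True.
  then v6 is forced to False.
Set v3 = True and propagate.
  then v7 is forced to True.
  then v9 is forced to True.
The remaining clauses are satisfied by v4 = True, v8 = False.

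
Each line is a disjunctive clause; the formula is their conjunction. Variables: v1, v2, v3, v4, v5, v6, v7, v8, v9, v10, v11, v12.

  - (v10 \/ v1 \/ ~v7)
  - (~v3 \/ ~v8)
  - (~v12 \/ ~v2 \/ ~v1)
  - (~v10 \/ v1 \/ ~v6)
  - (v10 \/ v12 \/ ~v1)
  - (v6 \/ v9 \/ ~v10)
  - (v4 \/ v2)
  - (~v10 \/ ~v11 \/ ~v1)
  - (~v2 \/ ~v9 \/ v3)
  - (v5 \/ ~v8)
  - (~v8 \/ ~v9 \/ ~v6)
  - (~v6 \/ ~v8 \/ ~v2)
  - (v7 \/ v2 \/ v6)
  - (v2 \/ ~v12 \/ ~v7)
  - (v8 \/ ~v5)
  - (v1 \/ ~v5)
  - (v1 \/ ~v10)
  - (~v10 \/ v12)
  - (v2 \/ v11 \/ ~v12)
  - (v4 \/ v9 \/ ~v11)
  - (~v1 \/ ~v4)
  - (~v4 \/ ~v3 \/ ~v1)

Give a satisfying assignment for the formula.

Set v1 = False and propagate.
  then v5 is forced to False.
  then v8 is forced to False.
  then v10 is forced to False.
  then v7 is forced to False.
Set v2 = True and propagate.
The remaining clauses are satisfied by v3 = True, v4 = True, v6 = True, v9 = False, v11 = False, v12 = True.

v1=False, v2=True, v3=True, v4=True, v5=False, v6=True, v7=False, v8=False, v9=False, v10=False, v11=False, v12=True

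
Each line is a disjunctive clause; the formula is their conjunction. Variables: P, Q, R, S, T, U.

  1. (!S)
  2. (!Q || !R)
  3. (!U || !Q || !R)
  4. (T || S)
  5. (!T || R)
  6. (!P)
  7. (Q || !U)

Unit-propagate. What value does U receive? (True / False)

False

Unit clause (!S) sets S = False.
(S || T) with S = False leaves only T, so T = True.
(R || !T): since T = True, the clause reduces to (R). R = True.
From (!Q || !R) and R = True: Q = False.
(!P) is a unit clause: P = False.
From (!U || Q) and Q = False: U = False.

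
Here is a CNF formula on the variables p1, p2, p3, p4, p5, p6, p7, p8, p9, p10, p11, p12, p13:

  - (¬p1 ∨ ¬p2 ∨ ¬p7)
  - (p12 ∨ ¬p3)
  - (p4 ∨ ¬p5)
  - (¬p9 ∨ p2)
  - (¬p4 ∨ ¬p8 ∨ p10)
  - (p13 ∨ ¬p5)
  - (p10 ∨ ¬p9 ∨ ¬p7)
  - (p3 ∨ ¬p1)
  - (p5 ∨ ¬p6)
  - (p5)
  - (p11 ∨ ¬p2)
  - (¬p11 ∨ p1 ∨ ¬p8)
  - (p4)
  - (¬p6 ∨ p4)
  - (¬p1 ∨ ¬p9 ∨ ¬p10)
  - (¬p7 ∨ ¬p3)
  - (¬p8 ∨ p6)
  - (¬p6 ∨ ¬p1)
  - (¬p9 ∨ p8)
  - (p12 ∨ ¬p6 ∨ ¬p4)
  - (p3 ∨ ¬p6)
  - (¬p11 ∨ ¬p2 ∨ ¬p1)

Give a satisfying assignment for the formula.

p1 = F  p2 = F  p3 = F  p4 = T  p5 = T  p6 = F  p7 = F  p8 = F  p9 = F  p10 = F  p11 = T  p12 = T  p13 = T

(p5) is a unit clause, so p5 = True.
Unit propagation: (p4) forces p4 = True.
(p13) is a unit clause, so p13 = True.
Pure literal: p7 appears only negated; assign p7 = False.
p9 occurs only negated in the remaining clauses — set p9 = False.
Branch on p1: take p1 = False.
Try p2 = False.
For the remaining variables, p3 = False, p6 = False, p8 = False, p10 = False, p11 = True, p12 = True works.
Every clause has at least one true literal under this assignment.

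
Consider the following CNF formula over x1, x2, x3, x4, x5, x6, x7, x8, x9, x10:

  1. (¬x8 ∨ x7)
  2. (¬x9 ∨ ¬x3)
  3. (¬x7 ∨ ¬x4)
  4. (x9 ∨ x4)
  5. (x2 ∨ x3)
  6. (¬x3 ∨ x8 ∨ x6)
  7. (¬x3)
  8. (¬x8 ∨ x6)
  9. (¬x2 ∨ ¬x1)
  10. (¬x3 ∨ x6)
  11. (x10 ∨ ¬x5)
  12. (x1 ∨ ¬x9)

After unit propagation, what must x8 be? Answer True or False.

Unit clause (¬x3) sets x3 = False.
From (x3 ∨ x2) and x3 = False: x2 = True.
(¬x2 ∨ ¬x1) with x2 = True leaves only ¬x1, so x1 = False.
(¬x9 ∨ x1) with x1 = False leaves only ¬x9, so x9 = False.
From (x4 ∨ x9) and x9 = False: x4 = True.
In (¬x4 ∨ ¬x7), ¬x4 is now false; ¬x7 must hold, so x7 = False.
In (x7 ∨ ¬x8), x7 is now false; ¬x8 must hold, so x8 = False.

False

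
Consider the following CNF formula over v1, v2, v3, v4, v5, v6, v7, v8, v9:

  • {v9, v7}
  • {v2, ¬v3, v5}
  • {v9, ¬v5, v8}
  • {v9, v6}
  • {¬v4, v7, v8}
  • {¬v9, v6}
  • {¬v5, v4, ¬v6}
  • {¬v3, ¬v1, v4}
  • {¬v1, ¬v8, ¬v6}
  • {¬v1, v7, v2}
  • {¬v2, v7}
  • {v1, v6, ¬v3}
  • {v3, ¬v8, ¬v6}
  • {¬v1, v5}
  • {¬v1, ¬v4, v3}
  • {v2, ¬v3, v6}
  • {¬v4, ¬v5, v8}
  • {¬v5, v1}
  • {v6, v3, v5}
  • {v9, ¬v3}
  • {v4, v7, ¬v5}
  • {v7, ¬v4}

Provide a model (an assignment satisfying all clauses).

v1=False, v2=True, v3=True, v4=False, v5=False, v6=True, v7=True, v8=False, v9=True

Check each clause:
  1. {v7, v9} — v9 is true.
  2. {v5, v2, ¬v3} — v2 is true.
  3. {v8, ¬v5, v9} — v9 is true.
  4. {v6, v9} — v9 is true.
  5. {¬v4, v8, v7} — ¬v4 is true.
  6. {¬v9, v6} — v6 is true.
  7. {¬v5, ¬v6, v4} — ¬v5 is true.
  8. {¬v3, v4, ¬v1} — ¬v1 is true.
  9. {¬v6, ¬v1, ¬v8} — ¬v8 is true.
  10. {¬v1, v7, v2} — v2 is true.
  11. {v7, ¬v2} — v7 is true.
  12. {v1, ¬v3, v6} — v6 is true.
  13. {¬v6, ¬v8, v3} — ¬v8 is true.
  14. {v5, ¬v1} — ¬v1 is true.
  15. {¬v1, ¬v4, v3} — v3 is true.
  16. {v2, v6, ¬v3} — v2 is true.
  17. {¬v5, v8, ¬v4} — ¬v5 is true.
  18. {¬v5, v1} — ¬v5 is true.
  19. {v5, v6, v3} — v3 is true.
  20. {v9, ¬v3} — v9 is true.
  21. {¬v5, v7, v4} — ¬v5 is true.
  22. {v7, ¬v4} — ¬v4 is true.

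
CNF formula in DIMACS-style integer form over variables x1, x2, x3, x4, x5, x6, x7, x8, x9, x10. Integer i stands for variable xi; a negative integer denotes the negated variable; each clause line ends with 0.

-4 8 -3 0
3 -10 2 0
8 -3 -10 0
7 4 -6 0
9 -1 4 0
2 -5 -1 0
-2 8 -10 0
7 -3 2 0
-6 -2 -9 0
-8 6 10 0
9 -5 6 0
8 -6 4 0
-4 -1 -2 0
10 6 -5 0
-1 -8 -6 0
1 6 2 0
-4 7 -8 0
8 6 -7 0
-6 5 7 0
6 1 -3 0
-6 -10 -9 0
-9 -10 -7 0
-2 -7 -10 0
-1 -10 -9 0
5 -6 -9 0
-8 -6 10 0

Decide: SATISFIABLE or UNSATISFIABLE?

SATISFIABLE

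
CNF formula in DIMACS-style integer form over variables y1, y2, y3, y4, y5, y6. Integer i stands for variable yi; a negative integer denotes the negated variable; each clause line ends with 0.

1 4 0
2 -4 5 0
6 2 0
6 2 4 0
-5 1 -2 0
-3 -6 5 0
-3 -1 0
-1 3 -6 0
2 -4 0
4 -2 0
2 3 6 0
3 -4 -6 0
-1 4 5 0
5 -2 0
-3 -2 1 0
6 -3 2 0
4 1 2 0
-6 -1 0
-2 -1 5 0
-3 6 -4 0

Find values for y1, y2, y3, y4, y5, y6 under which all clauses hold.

y1 = True  y2 = True  y3 = False  y4 = True  y5 = True  y6 = False

Check each clause:
  1. (y4 || y1) — y1 is true.
  2. (y2 || !y4 || y5) — y2 is true.
  3. (y2 || y6) — y2 is true.
  4. (y6 || y2 || y4) — y2 is true.
  5. (!y2 || y1 || !y5) — y1 is true.
  6. (!y6 || y5 || !y3) — !y6 is true.
  7. (!y3 || !y1) — !y3 is true.
  8. (!y1 || y3 || !y6) — !y6 is true.
  9. (!y4 || y2) — y2 is true.
  10. (!y2 || y4) — y4 is true.
  11. (y2 || y6 || y3) — y2 is true.
  12. (!y6 || y3 || !y4) — !y6 is true.
  13. (y5 || y4 || !y1) — y4 is true.
  14. (!y2 || y5) — y5 is true.
  15. (y1 || !y2 || !y3) — y1 is true.
  16. (!y3 || y2 || y6) — y2 is true.
  17. (y1 || y4 || y2) — y1 is true.
  18. (!y6 || !y1) — !y6 is true.
  19. (y5 || !y1 || !y2) — y5 is true.
  20. (!y4 || y6 || !y3) — !y3 is true.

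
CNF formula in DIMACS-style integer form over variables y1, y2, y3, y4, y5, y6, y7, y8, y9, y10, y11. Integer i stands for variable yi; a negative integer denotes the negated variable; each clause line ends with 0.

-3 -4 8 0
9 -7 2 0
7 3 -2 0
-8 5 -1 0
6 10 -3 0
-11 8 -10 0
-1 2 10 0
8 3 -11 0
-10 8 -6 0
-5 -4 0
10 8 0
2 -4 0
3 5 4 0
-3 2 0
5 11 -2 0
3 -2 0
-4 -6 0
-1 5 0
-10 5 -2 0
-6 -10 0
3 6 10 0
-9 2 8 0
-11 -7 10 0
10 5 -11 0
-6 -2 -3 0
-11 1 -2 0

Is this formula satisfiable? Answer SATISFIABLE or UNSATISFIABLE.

SATISFIABLE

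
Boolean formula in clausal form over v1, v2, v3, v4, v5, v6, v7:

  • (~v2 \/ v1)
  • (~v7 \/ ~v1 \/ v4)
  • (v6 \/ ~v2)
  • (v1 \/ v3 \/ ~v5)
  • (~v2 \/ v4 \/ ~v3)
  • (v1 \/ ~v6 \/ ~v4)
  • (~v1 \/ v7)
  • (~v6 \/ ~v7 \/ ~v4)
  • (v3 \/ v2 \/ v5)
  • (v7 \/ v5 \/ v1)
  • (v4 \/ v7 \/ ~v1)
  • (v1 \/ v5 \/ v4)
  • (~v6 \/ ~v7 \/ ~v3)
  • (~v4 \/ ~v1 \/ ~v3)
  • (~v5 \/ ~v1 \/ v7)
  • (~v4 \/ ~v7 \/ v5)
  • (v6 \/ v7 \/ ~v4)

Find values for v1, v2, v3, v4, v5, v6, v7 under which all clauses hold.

v1=False, v2=False, v3=True, v4=True, v5=True, v6=False, v7=True

Try v1 = False.
  then v2 is forced to False.
For the remaining variables, v3 = True, v4 = True, v5 = True, v6 = False, v7 = True works.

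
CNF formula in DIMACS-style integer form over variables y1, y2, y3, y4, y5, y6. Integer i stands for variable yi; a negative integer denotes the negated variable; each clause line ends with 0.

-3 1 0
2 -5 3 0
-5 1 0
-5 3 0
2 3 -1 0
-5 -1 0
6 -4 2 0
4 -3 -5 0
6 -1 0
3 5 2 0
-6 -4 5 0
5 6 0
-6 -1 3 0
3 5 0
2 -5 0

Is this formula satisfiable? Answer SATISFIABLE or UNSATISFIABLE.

SATISFIABLE

Branch on y1: take y1 = True.
  then y5 is forced to False.
  then y6 is forced to True.
  then y4 is forced to False.
  then y3 is forced to True.
y2 is now unconstrained; take y2 = False.
So y1=True  y2=False  y3=True  y4=False  y5=False  y6=True is a satisfying assignment.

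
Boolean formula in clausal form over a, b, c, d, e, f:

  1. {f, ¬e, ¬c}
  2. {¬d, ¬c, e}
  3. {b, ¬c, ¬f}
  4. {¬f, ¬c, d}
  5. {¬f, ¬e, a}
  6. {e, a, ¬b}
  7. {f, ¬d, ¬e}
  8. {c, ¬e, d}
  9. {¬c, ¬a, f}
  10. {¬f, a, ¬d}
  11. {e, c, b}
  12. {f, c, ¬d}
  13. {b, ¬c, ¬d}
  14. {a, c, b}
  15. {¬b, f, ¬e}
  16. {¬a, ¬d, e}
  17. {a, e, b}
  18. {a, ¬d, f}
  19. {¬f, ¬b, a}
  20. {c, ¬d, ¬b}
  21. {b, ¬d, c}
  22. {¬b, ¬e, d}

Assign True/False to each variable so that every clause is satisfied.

a = 1, b = 1, c = 0, d = 0, e = 0, f = 0

Try a = True.
Try b = True.
Set c = False and propagate.
  then d is forced to False.
  then e is forced to False.
f is now unconstrained; take f = False.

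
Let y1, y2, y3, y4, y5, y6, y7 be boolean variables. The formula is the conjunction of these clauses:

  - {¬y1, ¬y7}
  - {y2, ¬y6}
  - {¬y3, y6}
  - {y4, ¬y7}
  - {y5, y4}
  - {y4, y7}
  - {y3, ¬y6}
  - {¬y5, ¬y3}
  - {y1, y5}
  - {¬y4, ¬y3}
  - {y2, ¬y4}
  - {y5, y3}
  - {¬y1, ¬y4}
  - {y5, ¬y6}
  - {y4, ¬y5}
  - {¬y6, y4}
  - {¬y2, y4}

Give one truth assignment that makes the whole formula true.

y1=F, y2=T, y3=F, y4=T, y5=T, y6=F, y7=T

Check each clause:
  1. {¬y7, ¬y1} — ¬y1 is true.
  2. {¬y6, y2} — ¬y6 is true.
  3. {¬y3, y6} — ¬y3 is true.
  4. {y4, ¬y7} — y4 is true.
  5. {y4, y5} — y4 is true.
  6. {y7, y4} — y4 is true.
  7. {¬y6, y3} — ¬y6 is true.
  8. {¬y5, ¬y3} — ¬y3 is true.
  9. {y5, y1} — y5 is true.
  10. {¬y3, ¬y4} — ¬y3 is true.
  11. {y2, ¬y4} — y2 is true.
  12. {y5, y3} — y5 is true.
  13. {¬y1, ¬y4} — ¬y1 is true.
  14. {¬y6, y5} — ¬y6 is true.
  15. {¬y5, y4} — y4 is true.
  16. {y4, ¬y6} — ¬y6 is true.
  17. {¬y2, y4} — y4 is true.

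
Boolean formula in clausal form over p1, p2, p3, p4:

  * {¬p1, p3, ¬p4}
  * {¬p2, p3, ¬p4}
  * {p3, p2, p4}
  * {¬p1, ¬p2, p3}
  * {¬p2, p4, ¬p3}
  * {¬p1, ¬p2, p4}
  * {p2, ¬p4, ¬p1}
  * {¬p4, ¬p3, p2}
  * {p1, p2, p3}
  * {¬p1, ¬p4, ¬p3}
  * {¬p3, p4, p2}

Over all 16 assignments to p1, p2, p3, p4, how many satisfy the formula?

The models are:
  p1=0 p2=1 p3=0 p4=0
  p1=0 p2=1 p3=1 p4=1
That's 2 in total.

2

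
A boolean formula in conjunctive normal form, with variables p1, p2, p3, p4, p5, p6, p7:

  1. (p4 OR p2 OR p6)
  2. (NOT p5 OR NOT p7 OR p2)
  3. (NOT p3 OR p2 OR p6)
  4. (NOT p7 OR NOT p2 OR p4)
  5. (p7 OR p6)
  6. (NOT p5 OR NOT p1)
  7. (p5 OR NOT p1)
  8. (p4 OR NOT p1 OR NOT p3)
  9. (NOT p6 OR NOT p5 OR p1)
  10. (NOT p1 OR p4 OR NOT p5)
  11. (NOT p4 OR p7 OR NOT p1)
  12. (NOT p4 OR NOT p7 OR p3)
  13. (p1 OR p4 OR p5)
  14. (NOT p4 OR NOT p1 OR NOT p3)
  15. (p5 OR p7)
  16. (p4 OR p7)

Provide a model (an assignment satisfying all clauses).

p1=F, p2=F, p3=T, p4=T, p5=F, p6=T, p7=T

Try p1 = False.
Try p2 = False.
Try p3 = True.
  then p6 is forced to True.
  then p5 is forced to False.
  then p4 is forced to True.
  then p7 is forced to True.
Every clause has at least one true literal under this assignment.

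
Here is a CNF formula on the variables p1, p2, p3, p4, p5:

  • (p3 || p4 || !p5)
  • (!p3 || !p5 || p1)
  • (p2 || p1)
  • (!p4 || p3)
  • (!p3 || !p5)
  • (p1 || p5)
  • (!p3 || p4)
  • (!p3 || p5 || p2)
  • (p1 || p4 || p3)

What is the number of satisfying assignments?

Satisfying assignments:
  p1=T p2=F p3=F p4=F p5=F
  p1=T p2=T p3=F p4=F p5=F
  p1=T p2=T p3=T p4=T p5=F
That's 3 in total.

3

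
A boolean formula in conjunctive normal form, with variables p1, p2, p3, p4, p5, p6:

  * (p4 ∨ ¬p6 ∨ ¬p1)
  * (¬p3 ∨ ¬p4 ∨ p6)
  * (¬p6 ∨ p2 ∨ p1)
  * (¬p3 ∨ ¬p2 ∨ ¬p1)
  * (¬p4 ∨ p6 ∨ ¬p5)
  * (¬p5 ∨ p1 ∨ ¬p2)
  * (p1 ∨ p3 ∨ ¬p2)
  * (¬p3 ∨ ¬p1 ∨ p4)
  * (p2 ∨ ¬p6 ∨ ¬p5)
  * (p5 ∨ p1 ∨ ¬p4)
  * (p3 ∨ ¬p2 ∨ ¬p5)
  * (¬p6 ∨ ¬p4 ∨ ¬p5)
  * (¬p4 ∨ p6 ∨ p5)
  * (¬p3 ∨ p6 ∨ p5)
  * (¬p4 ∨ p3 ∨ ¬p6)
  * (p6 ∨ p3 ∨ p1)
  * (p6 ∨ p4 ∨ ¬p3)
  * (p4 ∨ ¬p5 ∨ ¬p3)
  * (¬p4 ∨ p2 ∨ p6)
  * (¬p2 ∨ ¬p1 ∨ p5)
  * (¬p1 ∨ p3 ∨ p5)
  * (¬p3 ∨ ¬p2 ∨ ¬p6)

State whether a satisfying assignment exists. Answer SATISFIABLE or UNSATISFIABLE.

SATISFIABLE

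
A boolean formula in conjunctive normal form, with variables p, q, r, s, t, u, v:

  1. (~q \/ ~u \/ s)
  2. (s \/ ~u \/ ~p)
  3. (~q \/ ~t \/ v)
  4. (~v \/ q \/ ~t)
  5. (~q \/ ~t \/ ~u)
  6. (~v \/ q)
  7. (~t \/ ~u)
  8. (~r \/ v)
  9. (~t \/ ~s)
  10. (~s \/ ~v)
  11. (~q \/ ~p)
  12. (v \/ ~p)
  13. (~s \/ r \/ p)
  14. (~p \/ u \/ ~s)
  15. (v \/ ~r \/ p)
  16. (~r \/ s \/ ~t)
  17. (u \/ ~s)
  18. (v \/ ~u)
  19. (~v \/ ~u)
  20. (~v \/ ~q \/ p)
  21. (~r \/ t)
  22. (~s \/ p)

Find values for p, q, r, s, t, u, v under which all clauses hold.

p=F  q=T  r=F  s=F  t=F  u=F  v=F

Branch on p: take p = False.
  then s is forced to False.
Try q = True.
  then u is forced to False.
  then v is forced to False.
  then t is forced to False.
  then r is forced to False.
Every clause has at least one true literal under this assignment.
Check each clause:
  1. (~q \/ ~u \/ s) — ~u is true.
  2. (~p \/ s \/ ~u) — ~u is true.
  3. (~q \/ v \/ ~t) — ~t is true.
  4. (~v \/ q \/ ~t) — ~v is true.
  5. (~q \/ ~t \/ ~u) — ~u is true.
  6. (~v \/ q) — ~v is true.
  7. (~u \/ ~t) — ~u is true.
  8. (v \/ ~r) — ~r is true.
  9. (~t \/ ~s) — ~t is true.
  10. (~v \/ ~s) — ~v is true.
  11. (~q \/ ~p) — ~p is true.
  12. (~p \/ v) — ~p is true.
  13. (p \/ ~s \/ r) — ~s is true.
  14. (u \/ ~s \/ ~p) — ~s is true.
  15. (~r \/ v \/ p) — ~r is true.
  16. (~r \/ s \/ ~t) — ~t is true.
  17. (u \/ ~s) — ~s is true.
  18. (v \/ ~u) — ~u is true.
  19. (~v \/ ~u) — ~v is true.
  20. (~q \/ p \/ ~v) — ~v is true.
  21. (~r \/ t) — ~r is true.
  22. (p \/ ~s) — ~s is true.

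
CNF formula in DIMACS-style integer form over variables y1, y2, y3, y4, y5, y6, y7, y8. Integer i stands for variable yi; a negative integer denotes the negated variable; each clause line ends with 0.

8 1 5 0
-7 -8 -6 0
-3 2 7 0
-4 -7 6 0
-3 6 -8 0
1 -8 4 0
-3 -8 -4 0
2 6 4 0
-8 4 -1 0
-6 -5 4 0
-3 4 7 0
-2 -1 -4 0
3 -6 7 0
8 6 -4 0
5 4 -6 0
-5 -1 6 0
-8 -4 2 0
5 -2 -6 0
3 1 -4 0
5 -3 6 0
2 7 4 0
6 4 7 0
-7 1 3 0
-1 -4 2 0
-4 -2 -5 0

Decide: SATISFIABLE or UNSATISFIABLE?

SATISFIABLE

Set y1 = False and propagate.
Try y2 = False.
Set y3 = True and propagate.
  then y7 is forced to True.
The remaining clauses are satisfied by y4 = True, y5 = True, y6 = True, y8 = False.
So y1 = F, y2 = F, y3 = T, y4 = T, y5 = T, y6 = T, y7 = T, y8 = F is a satisfying assignment.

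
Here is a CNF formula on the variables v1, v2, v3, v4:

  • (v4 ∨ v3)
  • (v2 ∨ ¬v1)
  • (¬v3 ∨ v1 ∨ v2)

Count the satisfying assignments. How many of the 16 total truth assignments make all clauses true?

7

Satisfying assignments:
  v1=F v2=F v3=F v4=T
  v1=F v2=T v3=F v4=T
  v1=F v2=T v3=T v4=F
  v1=F v2=T v3=T v4=T
  v1=T v2=T v3=F v4=T
  v1=T v2=T v3=T v4=F
  v1=T v2=T v3=T v4=T
That's 7 in total.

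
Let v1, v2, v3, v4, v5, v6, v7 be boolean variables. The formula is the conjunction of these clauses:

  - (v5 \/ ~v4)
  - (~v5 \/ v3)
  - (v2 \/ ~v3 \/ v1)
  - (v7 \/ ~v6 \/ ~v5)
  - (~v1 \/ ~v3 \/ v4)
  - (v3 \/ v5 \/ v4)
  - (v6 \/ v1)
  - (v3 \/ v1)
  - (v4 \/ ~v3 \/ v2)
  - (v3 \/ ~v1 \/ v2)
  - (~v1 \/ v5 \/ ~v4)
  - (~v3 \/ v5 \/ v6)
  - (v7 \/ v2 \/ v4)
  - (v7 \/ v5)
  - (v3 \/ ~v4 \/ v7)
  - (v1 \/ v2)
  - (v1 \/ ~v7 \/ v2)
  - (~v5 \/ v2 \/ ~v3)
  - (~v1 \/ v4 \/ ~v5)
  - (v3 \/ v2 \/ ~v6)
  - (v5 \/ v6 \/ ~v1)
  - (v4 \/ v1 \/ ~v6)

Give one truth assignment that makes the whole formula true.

v1=True, v2=True, v3=True, v4=True, v5=True, v6=False, v7=True

Pure literal: v2 appears only positively; assign v2 = True.
Branch on v1: take v1 = True.
Branch on v3: take v3 = True.
  then v4 is forced to True.
  then v5 is forced to True.
The remaining clauses are satisfied by v6 = False, v7 = True.
Check each clause:
  1. (~v4 \/ v5) — v5 is true.
  2. (v3 \/ ~v5) — v3 is true.
  3. (v2 \/ v1 \/ ~v3) — v1 is true.
  4. (~v6 \/ v7 \/ ~v5) — ~v6 is true.
  5. (v4 \/ ~v1 \/ ~v3) — v4 is true.
  6. (v5 \/ v4 \/ v3) — v3 is true.
  7. (v6 \/ v1) — v1 is true.
  8. (v3 \/ v1) — v1 is true.
  9. (v4 \/ ~v3 \/ v2) — v2 is true.
  10. (v2 \/ ~v1 \/ v3) — v2 is true.
  11. (v5 \/ ~v4 \/ ~v1) — v5 is true.
  12. (~v3 \/ v6 \/ v5) — v5 is true.
  13. (v2 \/ v7 \/ v4) — v2 is true.
  14. (v5 \/ v7) — v5 is true.
  15. (~v4 \/ v3 \/ v7) — v3 is true.
  16. (v1 \/ v2) — v1 is true.
  17. (~v7 \/ v2 \/ v1) — v2 is true.
  18. (~v5 \/ ~v3 \/ v2) — v2 is true.
  19. (~v1 \/ v4 \/ ~v5) — v4 is true.
  20. (~v6 \/ v3 \/ v2) — v2 is true.
  21. (~v1 \/ v5 \/ v6) — v5 is true.
  22. (v4 \/ ~v6 \/ v1) — v1 is true.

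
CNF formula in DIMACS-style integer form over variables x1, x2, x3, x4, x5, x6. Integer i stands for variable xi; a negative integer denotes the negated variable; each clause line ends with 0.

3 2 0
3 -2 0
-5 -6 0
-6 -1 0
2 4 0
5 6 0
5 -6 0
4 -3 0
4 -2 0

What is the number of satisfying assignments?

4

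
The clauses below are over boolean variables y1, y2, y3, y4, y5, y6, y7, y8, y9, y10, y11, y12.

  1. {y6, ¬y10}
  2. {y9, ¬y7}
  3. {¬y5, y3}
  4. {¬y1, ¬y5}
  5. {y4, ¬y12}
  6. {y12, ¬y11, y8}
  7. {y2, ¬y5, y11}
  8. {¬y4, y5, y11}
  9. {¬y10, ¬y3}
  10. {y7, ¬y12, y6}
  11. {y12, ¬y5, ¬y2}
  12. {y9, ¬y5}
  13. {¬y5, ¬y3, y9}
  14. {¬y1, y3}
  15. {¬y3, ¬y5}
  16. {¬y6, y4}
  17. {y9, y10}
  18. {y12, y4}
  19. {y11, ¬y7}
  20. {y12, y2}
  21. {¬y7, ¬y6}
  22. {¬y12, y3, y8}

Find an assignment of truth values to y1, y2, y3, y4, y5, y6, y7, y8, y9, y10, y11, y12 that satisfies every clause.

y1 = True, y2 = True, y3 = True, y4 = True, y5 = False, y6 = False, y7 = True, y8 = False, y9 = True, y10 = False, y11 = True, y12 = True

Pure literal: y9 appears only positively; assign y9 = True.
Branch on y1: take y1 = True.
  then y5 is forced to False.
  then y3 is forced to True.
  then y10 is forced to False.
Try y2 = True.
For the remaining variables, y4 = True, y6 = False, y7 = True, y8 = False, y11 = True, y12 = True works.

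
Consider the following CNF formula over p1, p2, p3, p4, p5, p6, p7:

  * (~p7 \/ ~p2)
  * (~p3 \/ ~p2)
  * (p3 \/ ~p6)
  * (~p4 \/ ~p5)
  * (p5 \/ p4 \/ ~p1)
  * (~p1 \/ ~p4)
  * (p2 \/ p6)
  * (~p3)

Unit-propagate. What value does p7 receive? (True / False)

False

(~p3) is a unit clause: p3 = False.
In (~p6 \/ p3), p3 is now false; ~p6 must hold, so p6 = False.
(p6 \/ p2) with p6 = False leaves only p2, so p2 = True.
In (~p2 \/ ~p7), ~p2 is now false; ~p7 must hold, so p7 = False.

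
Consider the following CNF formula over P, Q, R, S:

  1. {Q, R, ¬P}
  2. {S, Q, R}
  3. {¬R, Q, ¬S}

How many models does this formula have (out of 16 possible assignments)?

11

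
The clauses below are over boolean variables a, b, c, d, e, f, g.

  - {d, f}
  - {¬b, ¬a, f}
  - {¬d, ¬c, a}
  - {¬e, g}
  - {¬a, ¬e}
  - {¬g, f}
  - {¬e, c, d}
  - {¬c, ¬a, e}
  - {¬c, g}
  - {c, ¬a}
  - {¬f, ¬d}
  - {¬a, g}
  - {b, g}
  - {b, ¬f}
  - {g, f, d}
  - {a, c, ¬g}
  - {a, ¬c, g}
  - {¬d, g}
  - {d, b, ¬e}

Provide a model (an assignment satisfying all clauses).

a=0  b=1  c=0  d=0  e=0  f=1  g=0

Try a = False.
Set b = True and propagate.
Set c = False and propagate.
  then g is forced to False.
  then e is forced to False.
  then d is forced to False.
  then f is forced to True.
Check each clause:
  1. {d, f} — f is true.
  2. {¬a, ¬b, f} — f is true.
  3. {¬d, a, ¬c} — ¬d is true.
  4. {¬e, g} — ¬e is true.
  5. {¬e, ¬a} — ¬e is true.
  6. {f, ¬g} — ¬g is true.
  7. {d, ¬e, c} — ¬e is true.
  8. {¬a, ¬c, e} — ¬c is true.
  9. {g, ¬c} — ¬c is true.
  10. {¬a, c} — ¬a is true.
  11. {¬d, ¬f} — ¬d is true.
  12. {¬a, g} — ¬a is true.
  13. {g, b} — b is true.
  14. {¬f, b} — b is true.
  15. {g, d, f} — f is true.
  16. {¬g, c, a} — ¬g is true.
  17. {g, ¬c, a} — ¬c is true.
  18. {g, ¬d} — ¬d is true.
  19. {b, ¬e, d} — b is true.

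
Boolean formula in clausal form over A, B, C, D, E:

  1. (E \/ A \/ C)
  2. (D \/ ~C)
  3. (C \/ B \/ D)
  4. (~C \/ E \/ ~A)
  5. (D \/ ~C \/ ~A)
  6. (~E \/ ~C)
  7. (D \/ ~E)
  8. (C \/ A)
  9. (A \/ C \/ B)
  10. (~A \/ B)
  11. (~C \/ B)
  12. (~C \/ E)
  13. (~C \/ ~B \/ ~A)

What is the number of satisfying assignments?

The models are:
  A=1 B=1 C=0 D=0 E=0
  A=1 B=1 C=0 D=1 E=0
  A=1 B=1 C=0 D=1 E=1
Count: 3.

3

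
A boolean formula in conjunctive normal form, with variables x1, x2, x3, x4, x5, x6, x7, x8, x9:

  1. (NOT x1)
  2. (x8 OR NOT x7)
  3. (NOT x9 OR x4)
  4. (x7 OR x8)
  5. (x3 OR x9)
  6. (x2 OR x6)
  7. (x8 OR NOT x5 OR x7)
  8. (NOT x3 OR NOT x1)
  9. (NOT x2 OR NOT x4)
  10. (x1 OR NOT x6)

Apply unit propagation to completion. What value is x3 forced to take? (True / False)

True

Unit clause (NOT x1) sets x1 = False.
(x1 OR NOT x6): since x1 = False, the clause reduces to (NOT x6). x6 = False.
From (x6 OR x2) and x6 = False: x2 = True.
From (NOT x4 OR NOT x2) and x2 = True: x4 = False.
(x4 OR NOT x9): since x4 = False, the clause reduces to (NOT x9). x9 = False.
From (x9 OR x3) and x9 = False: x3 = True.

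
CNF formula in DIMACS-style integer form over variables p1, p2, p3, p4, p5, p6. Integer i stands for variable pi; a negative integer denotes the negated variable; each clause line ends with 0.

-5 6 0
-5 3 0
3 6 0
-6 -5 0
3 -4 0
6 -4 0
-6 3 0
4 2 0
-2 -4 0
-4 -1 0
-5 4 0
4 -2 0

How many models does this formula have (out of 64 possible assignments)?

The models are:
  p1=F p2=F p3=T p4=T p5=F p6=T
Count: 1.

1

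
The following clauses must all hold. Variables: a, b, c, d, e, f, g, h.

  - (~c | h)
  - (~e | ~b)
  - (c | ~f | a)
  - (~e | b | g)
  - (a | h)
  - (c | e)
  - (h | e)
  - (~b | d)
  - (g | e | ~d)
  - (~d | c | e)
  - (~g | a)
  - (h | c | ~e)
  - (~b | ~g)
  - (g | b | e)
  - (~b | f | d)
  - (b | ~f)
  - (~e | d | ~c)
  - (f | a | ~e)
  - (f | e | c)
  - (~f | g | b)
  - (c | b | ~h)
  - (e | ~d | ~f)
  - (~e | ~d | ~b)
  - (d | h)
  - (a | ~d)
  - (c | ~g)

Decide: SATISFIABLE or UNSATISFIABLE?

SATISFIABLE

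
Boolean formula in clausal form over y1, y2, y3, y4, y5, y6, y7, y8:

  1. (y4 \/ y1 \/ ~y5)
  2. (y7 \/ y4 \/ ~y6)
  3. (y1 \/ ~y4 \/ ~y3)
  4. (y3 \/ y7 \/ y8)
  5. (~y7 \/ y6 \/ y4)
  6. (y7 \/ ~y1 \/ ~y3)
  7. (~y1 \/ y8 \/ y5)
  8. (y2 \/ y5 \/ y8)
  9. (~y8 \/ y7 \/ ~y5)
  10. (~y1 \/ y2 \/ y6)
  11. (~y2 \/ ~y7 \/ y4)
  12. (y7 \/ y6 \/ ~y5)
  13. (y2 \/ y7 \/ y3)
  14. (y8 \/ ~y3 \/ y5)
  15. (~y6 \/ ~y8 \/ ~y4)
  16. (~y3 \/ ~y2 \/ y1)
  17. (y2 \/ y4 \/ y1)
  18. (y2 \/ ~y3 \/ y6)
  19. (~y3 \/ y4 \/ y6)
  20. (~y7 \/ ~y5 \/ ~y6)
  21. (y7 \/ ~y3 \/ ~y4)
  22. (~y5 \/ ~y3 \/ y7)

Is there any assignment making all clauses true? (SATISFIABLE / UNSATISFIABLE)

Set y1 = False and propagate.
Try y2 = True.
  then y3 is forced to False.
Try y4 = True.
For the remaining variables, y5 = True, y6 = False, y7 = True, y8 = False works.
So y1=False, y2=True, y3=False, y4=True, y5=True, y6=False, y7=True, y8=False is a satisfying assignment.

SATISFIABLE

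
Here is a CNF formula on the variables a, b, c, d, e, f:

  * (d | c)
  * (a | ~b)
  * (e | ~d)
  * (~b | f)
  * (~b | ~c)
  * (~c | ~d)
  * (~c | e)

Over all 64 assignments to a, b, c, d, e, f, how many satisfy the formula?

9

Split on c, then b.
  c=T, b=T: a clause becomes empty — 0.
  c=T, b=F: remaining (a,d,e,f) ∈ {(F,F,T,F); (F,F,T,T); (T,F,T,F); (T,F,T,T)} — 4.
  c=F, b=T: remaining (a,d,e,f) ∈ {(T,T,T,T)} — 1.
  c=F, b=F: remaining (a,d,e,f) ∈ {(F,T,T,F); (F,T,T,T); (T,T,T,F); (T,T,T,T)} — 4.
Total: 0 + 4 + 1 + 4 = 9.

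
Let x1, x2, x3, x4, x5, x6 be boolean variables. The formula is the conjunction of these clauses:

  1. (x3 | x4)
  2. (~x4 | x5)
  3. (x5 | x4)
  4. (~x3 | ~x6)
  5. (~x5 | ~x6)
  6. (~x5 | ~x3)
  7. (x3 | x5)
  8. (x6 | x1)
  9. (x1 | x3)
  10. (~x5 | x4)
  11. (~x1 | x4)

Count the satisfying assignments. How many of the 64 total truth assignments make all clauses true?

2

The models are:
  x1=T x2=F x3=F x4=T x5=T x6=F
  x1=T x2=T x3=F x4=T x5=T x6=F
Count: 2.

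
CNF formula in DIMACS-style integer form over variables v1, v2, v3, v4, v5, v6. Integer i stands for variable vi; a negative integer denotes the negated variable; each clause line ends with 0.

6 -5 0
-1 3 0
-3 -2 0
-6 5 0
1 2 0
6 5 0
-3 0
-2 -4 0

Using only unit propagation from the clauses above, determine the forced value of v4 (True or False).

False

(~v3) is a unit clause: v3 = False.
(v3 \/ ~v1) with v3 = False leaves only ~v1, so v1 = False.
(v1 \/ v2): since v1 = False, the clause reduces to (v2). v2 = True.
In (~v2 \/ ~v4), ~v2 is now false; ~v4 must hold, so v4 = False.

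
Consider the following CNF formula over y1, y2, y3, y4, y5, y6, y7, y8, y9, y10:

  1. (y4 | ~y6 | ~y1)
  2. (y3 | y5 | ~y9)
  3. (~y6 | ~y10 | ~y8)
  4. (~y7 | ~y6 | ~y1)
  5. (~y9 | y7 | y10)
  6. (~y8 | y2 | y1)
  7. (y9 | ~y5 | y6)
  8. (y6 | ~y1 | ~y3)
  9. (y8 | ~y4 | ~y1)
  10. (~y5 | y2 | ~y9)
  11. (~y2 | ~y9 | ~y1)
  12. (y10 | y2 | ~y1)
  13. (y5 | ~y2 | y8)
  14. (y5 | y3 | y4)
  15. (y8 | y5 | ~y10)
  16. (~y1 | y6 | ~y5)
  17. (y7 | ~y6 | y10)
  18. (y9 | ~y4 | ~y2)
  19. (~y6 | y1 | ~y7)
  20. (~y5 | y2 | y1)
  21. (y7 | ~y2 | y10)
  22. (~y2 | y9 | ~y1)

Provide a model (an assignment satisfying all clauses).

Set y1 = False and propagate.
For the remaining variables, y2 = False, y3 = True, y4 = True, y5 = False, y6 = False, y7 = True, y8 = False, y9 = False, y10 = False works.
Every clause has at least one true literal under this assignment.

y1 = 0, y2 = 0, y3 = 1, y4 = 1, y5 = 0, y6 = 0, y7 = 1, y8 = 0, y9 = 0, y10 = 0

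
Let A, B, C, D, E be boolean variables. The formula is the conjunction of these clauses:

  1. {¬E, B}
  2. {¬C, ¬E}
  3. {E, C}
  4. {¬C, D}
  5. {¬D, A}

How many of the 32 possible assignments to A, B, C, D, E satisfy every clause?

5

Satisfying assignments:
  A=F B=T C=F D=F E=T
  A=T B=F C=T D=T E=F
  A=T B=T C=F D=F E=T
  A=T B=T C=F D=T E=T
  A=T B=T C=T D=T E=F
That's 5 in total.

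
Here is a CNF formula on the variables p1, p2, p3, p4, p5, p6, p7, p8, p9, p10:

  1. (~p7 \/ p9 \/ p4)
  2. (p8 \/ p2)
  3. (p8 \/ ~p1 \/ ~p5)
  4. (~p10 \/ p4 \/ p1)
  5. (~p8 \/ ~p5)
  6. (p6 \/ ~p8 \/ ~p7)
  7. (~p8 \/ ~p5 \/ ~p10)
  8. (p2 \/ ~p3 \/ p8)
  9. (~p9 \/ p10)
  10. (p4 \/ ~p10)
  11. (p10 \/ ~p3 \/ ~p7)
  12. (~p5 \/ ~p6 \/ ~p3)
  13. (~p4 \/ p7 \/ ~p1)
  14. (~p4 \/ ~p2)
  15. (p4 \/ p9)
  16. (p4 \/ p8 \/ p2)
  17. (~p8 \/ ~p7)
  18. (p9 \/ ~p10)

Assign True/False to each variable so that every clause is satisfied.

p1 = False, p2 = False, p3 = True, p4 = True, p5 = False, p6 = True, p7 = False, p8 = True, p9 = False, p10 = False

Check each clause:
  1. (p4 \/ ~p7 \/ p9) — p4 is true.
  2. (p2 \/ p8) — p8 is true.
  3. (p8 \/ ~p5 \/ ~p1) — p8 is true.
  4. (p1 \/ ~p10 \/ p4) — p4 is true.
  5. (~p8 \/ ~p5) — ~p5 is true.
  6. (~p8 \/ p6 \/ ~p7) — ~p7 is true.
  7. (~p5 \/ ~p8 \/ ~p10) — ~p5 is true.
  8. (~p3 \/ p2 \/ p8) — p8 is true.
  9. (p10 \/ ~p9) — ~p9 is true.
  10. (p4 \/ ~p10) — p4 is true.
  11. (p10 \/ ~p7 \/ ~p3) — ~p7 is true.
  12. (~p3 \/ ~p6 \/ ~p5) — ~p5 is true.
  13. (p7 \/ ~p1 \/ ~p4) — ~p1 is true.
  14. (~p2 \/ ~p4) — ~p2 is true.
  15. (p4 \/ p9) — p4 is true.
  16. (p8 \/ p2 \/ p4) — p8 is true.
  17. (~p8 \/ ~p7) — ~p7 is true.
  18. (~p10 \/ p9) — ~p10 is true.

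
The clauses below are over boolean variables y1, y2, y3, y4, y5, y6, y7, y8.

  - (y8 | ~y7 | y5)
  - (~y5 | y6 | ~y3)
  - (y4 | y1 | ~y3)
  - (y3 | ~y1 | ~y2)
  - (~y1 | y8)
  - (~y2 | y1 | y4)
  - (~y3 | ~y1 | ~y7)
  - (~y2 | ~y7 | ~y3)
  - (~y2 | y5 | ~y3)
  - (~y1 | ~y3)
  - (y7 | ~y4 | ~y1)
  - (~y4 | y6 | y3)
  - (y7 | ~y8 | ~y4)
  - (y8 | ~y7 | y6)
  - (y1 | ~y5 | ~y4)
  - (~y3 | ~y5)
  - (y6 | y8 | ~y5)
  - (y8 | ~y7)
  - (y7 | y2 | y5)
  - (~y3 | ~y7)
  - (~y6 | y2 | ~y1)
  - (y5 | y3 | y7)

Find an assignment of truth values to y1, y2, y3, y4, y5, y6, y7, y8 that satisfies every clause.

y1 = False, y2 = False, y3 = False, y4 = False, y5 = False, y6 = True, y7 = True, y8 = True

Try y1 = False.
Branch on y2: take y2 = False.
Set y3 = False and propagate.
The remaining clauses are satisfied by y4 = False, y5 = False, y6 = True, y7 = True, y8 = True.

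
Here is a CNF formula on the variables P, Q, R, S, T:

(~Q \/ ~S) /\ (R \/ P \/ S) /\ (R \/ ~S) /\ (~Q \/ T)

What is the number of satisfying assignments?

13

Split on S, then Q.
  S=1, Q=1: a clause becomes empty — 0.
  S=1, Q=0: remaining (P,R,T) ∈ {(0,1,0); (0,1,1); (1,1,0); (1,1,1)} — 4.
  S=0, Q=1: remaining (P,R,T) ∈ {(0,1,1); (1,0,1); (1,1,1)} — 3.
  S=0, Q=0: T free; 3 ways for (P,R) × 2^1 = 6.
Total: 0 + 4 + 3 + 6 = 13.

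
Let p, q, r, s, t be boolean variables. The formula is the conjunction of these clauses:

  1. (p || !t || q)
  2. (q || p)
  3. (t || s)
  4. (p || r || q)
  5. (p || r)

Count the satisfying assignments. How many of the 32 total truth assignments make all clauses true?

15

Case analysis on p and q:
  p=1, q=1: r free; 3 ways for (s,t) × 2^1 = 6.
  p=1, q=0: r free; 3 ways for (s,t) × 2^1 = 6.
  p=0, q=1: remaining (r,s,t) ∈ {(1,0,1); (1,1,0); (1,1,1)} — 3.
  p=0, q=0: a clause becomes empty — 0.
Total: 6 + 6 + 3 + 0 = 15.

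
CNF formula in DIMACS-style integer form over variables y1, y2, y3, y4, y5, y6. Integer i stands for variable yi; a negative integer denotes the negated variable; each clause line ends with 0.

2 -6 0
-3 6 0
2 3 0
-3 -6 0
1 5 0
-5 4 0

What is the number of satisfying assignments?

8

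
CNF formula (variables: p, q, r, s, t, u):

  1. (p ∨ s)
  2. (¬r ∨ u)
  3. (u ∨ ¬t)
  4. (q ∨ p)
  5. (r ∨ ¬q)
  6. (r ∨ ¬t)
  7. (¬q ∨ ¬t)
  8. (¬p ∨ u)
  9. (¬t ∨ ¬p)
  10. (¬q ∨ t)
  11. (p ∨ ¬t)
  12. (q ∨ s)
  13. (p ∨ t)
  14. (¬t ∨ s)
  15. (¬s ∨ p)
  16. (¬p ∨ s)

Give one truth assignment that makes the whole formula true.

p=T, q=F, r=T, s=T, t=F, u=T

Check each clause:
  1. (p ∨ s) — p is true.
  2. (¬r ∨ u) — u is true.
  3. (u ∨ ¬t) — ¬t is true.
  4. (q ∨ p) — p is true.
  5. (r ∨ ¬q) — r is true.
  6. (¬t ∨ r) — r is true.
  7. (¬q ∨ ¬t) — ¬t is true.
  8. (¬p ∨ u) — u is true.
  9. (¬p ∨ ¬t) — ¬t is true.
  10. (t ∨ ¬q) — ¬q is true.
  11. (p ∨ ¬t) — p is true.
  12. (s ∨ q) — s is true.
  13. (t ∨ p) — p is true.
  14. (s ∨ ¬t) — ¬t is true.
  15. (p ∨ ¬s) — p is true.
  16. (¬p ∨ s) — s is true.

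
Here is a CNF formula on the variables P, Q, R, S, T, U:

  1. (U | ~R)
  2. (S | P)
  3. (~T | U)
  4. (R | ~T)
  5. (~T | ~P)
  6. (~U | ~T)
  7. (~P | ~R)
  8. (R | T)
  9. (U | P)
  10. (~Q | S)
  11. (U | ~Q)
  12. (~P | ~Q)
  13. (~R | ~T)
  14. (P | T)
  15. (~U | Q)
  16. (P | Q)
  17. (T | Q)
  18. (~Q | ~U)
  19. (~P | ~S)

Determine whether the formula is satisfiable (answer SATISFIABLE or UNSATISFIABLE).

UNSATISFIABLE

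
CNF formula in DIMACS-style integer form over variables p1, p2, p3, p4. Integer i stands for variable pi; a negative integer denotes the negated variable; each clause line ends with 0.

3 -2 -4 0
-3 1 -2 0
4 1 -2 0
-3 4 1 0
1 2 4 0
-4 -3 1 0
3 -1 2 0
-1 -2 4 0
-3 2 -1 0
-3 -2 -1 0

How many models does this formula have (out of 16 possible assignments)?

1

The models are:
  p1=F p2=F p3=F p4=T
That's 1 in total.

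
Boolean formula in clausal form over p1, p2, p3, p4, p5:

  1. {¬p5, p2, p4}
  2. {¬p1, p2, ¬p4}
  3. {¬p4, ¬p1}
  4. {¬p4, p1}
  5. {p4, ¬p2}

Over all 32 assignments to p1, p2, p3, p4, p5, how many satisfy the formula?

The models are:
  p1=0 p2=0 p3=0 p4=0 p5=0
  p1=0 p2=0 p3=1 p4=0 p5=0
  p1=1 p2=0 p3=0 p4=0 p5=0
  p1=1 p2=0 p3=1 p4=0 p5=0
That's 4 in total.

4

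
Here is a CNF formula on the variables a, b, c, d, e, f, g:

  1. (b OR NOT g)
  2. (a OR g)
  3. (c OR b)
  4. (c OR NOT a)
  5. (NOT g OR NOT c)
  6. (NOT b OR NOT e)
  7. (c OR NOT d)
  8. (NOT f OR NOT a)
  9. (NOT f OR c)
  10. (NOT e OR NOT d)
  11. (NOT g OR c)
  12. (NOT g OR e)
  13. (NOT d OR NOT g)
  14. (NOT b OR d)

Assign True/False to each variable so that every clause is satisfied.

a = T  b = T  c = T  d = T  e = F  f = F  g = F

Pure literal: f appears only negated; assign f = False.
Set a = True and propagate.
  then c is forced to True.
  then g is forced to False.
Set b = True and propagate.
  then e is forced to False.
  then d is forced to True.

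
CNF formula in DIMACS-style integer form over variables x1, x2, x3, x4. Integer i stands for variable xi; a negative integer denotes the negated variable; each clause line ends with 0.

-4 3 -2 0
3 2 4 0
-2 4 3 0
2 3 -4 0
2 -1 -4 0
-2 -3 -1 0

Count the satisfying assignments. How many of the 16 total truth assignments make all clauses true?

Satisfying assignments:
  x1=F x2=F x3=T x4=F
  x1=F x2=F x3=T x4=T
  x1=F x2=T x3=T x4=F
  x1=F x2=T x3=T x4=T
  x1=T x2=F x3=T x4=F
Count: 5.

5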